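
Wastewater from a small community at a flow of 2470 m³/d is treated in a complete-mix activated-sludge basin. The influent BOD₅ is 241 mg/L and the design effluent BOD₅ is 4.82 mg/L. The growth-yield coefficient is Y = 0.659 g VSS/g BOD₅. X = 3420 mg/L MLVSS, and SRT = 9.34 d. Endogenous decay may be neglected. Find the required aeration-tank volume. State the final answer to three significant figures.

V ≈ 1050 m³

Biomass mass balance (decay neglected): V·X = Y·Q·(S₀ − S)·θ_c, so V = 0.659 × 2470 × (241 − 4.82) × 9.34 / 3420 = 1050 m³.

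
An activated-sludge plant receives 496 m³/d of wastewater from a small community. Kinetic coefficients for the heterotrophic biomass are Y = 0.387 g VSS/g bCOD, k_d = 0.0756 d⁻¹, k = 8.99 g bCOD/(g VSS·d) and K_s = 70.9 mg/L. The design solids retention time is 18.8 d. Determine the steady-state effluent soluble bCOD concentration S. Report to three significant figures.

For a completely mixed reactor with recycle the Lawrence–McCarty relation gives S = K_s·(1 + k_d·θ_c) / [θ_c·(Y·k − k_d) − 1] = 70.9 × (1 + 0.0756 × 18.8) / [18.8 × (0.387 × 8.99 − 0.0756) − 1] = 171.7 / 62.99 = 2.725 mg/L.

S ≈ 2.73 mg/L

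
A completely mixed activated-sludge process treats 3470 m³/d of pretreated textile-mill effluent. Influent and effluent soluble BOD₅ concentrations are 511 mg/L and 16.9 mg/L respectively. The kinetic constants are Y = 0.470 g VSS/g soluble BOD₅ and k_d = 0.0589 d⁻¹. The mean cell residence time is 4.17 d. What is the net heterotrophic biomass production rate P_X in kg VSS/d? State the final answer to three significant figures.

P_X ≈ 647 kg VSS/d

The observed yield is Y_obs = Y/(1 + k_d·θ_c) = 0.470 / (1 + 0.0589 × 4.17) = 0.470 / 1.246 = 0.3773 g VSS per g soluble BOD₅ removed.
Mass of soluble BOD₅ removed per day: Q(S₀ − S) = 3470 × 494.1 g/m³ = 1715 kg/d.
Biomass produced: P_X = Y_obs·Q·ΔS = 0.3773 × 1715 ≈ 646.9 kg VSS/d.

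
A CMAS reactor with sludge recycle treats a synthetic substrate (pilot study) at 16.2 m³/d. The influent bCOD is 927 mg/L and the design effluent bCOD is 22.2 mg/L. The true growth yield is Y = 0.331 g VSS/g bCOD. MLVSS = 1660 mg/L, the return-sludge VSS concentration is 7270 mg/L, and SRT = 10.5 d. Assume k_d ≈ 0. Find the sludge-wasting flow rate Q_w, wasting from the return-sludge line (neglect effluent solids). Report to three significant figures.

V·X = Y·Q·ΔS·θ_c gives V = 0.331 × 16.2 × (927 − 22.2) × 10.5 / 1660 = 30.69 m³.
Wasting from the return line (neglecting effluent solids): Q_w = V·X / (θ_c·X_r) = 30.69 × 1660 / (10.5 × 7270) = 0.6674 m³/d.

Q_w ≈ 0.667 m³/d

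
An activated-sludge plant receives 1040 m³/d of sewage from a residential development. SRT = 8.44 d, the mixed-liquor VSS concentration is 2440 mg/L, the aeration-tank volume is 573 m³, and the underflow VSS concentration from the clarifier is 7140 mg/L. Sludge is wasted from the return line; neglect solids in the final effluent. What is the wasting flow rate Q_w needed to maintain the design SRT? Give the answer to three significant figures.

Wasting from the return line (neglecting effluent solids): Q_w = V·X / (θ_c·X_r) = 573.0 × 2440 / (8.44 × 7140) = 23.20 m³/d.

Q_w ≈ 23.2 m³/d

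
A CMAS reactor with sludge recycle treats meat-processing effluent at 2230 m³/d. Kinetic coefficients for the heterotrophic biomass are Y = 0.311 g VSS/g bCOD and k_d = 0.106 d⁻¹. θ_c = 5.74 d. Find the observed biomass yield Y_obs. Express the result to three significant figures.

Y_obs ≈ 0.193 g VSS/g bCOD

Correct the yield for decay: Y_obs = Y/(1 + k_d θ_c) = 0.311 / (1 + 0.106 × 5.74) = 0.311 / 1.608 = 0.1934.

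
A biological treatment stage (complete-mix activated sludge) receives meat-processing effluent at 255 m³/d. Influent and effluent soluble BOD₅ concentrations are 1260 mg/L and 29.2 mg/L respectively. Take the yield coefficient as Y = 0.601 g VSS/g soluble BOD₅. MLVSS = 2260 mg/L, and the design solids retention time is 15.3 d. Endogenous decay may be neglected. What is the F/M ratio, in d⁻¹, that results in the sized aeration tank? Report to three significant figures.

F/M ≈ 0.111 d⁻¹

Biomass mass balance (decay neglected): V·X = Y·Q·(S₀ − S)·θ_c, so V = 0.601 × 255 × (1260 − 29.2) × 15.3 / 2260 = 1277 m³.
Food-to-microorganism ratio F/M = Q S₀ / (V X) = 255 × 1260 / (1277 × 2260) = 0.1113 d⁻¹.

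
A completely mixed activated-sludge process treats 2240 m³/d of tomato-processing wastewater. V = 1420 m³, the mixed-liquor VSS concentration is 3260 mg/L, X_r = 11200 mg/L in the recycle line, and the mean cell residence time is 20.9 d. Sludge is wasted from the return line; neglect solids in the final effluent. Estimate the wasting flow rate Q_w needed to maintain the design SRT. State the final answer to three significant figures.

θ_c = V·X/(Q_w·X_r) when wasting from the recycle, so Q_w = V·X/(θ_c·X_r) = 1420 × 3260 / (20.9 × 11200) = 19.78 m³/d.

Q_w ≈ 19.8 m³/d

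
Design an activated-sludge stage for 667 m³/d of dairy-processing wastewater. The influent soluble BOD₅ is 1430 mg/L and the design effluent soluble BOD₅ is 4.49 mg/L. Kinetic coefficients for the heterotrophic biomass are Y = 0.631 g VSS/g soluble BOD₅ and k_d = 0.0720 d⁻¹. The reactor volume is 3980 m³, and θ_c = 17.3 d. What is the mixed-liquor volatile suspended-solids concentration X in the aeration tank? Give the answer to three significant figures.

X = Y·Q·ΔS·θ_c / [V·(1 + k_d θ_c)] = 0.631 × 667 × (1430 − 4.49) × 17.3 / [3980 × (1 + 0.0720 × 17.3)] = 1161 mg/L.

X ≈ 1160 mg/L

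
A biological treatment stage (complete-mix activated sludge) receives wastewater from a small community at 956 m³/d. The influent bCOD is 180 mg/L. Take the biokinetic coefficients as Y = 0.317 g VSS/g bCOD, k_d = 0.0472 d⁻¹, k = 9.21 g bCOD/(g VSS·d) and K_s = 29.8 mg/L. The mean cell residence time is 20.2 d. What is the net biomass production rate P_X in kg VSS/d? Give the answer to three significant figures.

P_X ≈ 27.8 kg VSS/d

From the Monod/SRT balance for a CMAS, S = K_s·(1+k_d θ_c)/[θ_c·(Y k − k_d) − 1] = 29.8 × (1 + 0.0472 × 20.2) / [20.2 × (0.317 × 9.21 − 0.0472) − 1] = 58.21 / 57.02 = 1.021 mg/L.
The observed yield is Y_obs = Y/(1 + k_d·θ_c) = 0.317 / (1 + 0.0472 × 20.2) = 0.317 / 1.953 = 0.1623 g VSS per g bCOD removed.
Mass of bCOD removed per day: Q(S₀ − S) = 956 × 179.0 g/m³ = 171.1 kg/d.
Net biomass production P_X = Y_obs × Q·(S₀ − S) = 0.1623 × 171.1 = 27.77 kg VSS/d.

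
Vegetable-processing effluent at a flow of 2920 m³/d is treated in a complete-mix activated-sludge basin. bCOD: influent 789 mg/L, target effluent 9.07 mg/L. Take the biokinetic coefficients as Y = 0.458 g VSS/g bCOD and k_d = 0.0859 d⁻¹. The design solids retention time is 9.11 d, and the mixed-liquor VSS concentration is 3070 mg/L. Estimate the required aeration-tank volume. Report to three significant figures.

Rearranging the biomass balance for a CMAS with decay, V = Y·Q·ΔS·θ_c / [X·(1+k_d θ_c)] = 0.458 × 2920 × (789 − 9.07) × 9.11 / [3070 × (1 + 0.0859 × 9.11)] = 9.5×10^6 / 5472 = 1736 m³.

V ≈ 1740 m³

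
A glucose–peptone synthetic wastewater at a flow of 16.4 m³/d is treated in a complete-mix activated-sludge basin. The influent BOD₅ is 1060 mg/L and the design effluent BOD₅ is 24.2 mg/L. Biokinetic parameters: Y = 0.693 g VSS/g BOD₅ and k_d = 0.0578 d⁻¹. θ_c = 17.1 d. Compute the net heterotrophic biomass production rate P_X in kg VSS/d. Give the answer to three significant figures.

P_X ≈ 5.92 kg VSS/d

The observed yield is Y_obs = Y/(1 + k_d·θ_c) = 0.693 / (1 + 0.0578 × 17.1) = 0.693 / 1.988 = 0.3485 g VSS per g BOD₅ removed.
Substrate removed = Q·(S₀ − S) = 16.4 m³/d × (1060 − 24.2) g/m³ = 1.7×10^4 g/d = 16.99 kg/d.
So the net sludge growth is P_X = 0.3485 × 16.99 = 5.920 kg VSS/d.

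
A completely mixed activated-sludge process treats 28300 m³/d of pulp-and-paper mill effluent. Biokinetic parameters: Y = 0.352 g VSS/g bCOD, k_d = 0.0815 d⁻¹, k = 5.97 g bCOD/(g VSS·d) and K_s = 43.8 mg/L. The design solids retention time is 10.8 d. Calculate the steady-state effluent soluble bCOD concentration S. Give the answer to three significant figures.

Effluent substrate depends only on kinetics and SRT: S = K_s(1 + k_d θ_c) / [θ_c(Yk − k_d) − 1] = 43.8 × (1 + 0.0815 × 10.8) / [10.8 × (0.352 × 5.97 − 0.0815) − 1] = 82.35 / 20.82 = 3.956 mg/L.

S ≈ 3.96 mg/L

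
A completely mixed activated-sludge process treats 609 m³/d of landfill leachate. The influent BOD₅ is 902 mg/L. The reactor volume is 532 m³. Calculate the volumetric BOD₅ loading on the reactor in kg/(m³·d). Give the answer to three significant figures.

L_v ≈ 1.03 kg BOD₅/(m³·d)

L_v = Q S₀ / V = 609 × 902 × 10⁻³ / 532.0 = 1.033 kg/(m³·d).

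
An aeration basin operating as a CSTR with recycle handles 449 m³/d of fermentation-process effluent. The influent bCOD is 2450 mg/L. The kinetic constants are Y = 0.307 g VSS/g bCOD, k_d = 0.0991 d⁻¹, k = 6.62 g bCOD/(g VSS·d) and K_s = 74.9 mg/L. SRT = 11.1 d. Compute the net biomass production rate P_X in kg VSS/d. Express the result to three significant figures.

Effluent substrate depends only on kinetics and SRT: S = K_s(1 + k_d θ_c) / [θ_c(Yk − k_d) − 1] = 74.9 × (1 + 0.0991 × 11.1) / [11.1 × (0.307 × 6.62 − 0.0991) − 1] = 157.3 / 20.46 = 7.688 mg/L.
The observed yield is Y_obs = Y/(1 + k_d·θ_c) = 0.307 / (1 + 0.0991 × 11.1) = 0.307 / 2.100 = 0.1462 g VSS per g bCOD removed.
ΔS = 2450 − 7.69 = 2442 mg/L, so the substrate removal rate is 449 × 2442/1000 = 1097 kg bCOD/d.
Net biomass production P_X = Y_obs × Q·(S₀ − S) = 0.1462 × 1097 = 160.3 kg VSS/d.

P_X ≈ 160 kg VSS/d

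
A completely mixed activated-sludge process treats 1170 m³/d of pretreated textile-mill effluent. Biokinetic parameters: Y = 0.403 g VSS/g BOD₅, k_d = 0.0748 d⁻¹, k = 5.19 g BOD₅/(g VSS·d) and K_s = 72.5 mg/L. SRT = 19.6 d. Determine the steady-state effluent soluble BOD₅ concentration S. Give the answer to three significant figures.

For a completely mixed reactor with recycle the Lawrence–McCarty relation gives S = K_s·(1 + k_d·θ_c) / [θ_c·(Y·k − k_d) − 1] = 72.5 × (1 + 0.0748 × 19.6) / [19.6 × (0.403 × 5.19 − 0.0748) − 1] = 178.8 / 38.53 = 4.640 mg/L.

S ≈ 4.64 mg/L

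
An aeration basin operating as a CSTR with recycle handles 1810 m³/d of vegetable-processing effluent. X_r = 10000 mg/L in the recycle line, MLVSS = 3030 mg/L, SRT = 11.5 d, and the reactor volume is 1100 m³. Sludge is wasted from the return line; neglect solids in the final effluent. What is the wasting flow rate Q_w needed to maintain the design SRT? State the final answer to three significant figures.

θ_c = V·X/(Q_w·X_r) when wasting from the recycle, so Q_w = V·X/(θ_c·X_r) = 1100 × 3030 / (11.5 × 10000) = 28.98 m³/d.

Q_w ≈ 29.0 m³/d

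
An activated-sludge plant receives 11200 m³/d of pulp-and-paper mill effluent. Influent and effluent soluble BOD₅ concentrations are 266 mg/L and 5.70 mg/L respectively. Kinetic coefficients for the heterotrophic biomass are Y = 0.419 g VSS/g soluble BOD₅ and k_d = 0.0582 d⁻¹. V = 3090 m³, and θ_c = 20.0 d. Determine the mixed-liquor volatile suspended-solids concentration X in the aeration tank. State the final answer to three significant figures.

X ≈ 3650 mg/L

Solving the biomass balance for X: X = Y Q (S₀−S) θ_c / [V (1+k_d θ_c)] = 0.419 × 11200 × (266 − 5.70) × 20.0 / [3090 × (1 + 0.0582 × 20.0)] = 3654 mg/L.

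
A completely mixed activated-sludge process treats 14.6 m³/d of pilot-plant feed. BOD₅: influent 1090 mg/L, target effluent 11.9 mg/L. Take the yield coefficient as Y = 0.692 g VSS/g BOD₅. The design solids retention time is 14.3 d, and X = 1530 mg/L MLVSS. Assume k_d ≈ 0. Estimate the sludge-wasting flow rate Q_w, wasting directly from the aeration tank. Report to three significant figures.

Q_w ≈ 7.12 m³/d

With k_d = 0 the design equation reduces to V = Y Q (S₀−S) θ_c / X = 0.692 × 14.6 × (1090 − 11.9) × 14.3 / 1530 = 101.8 m³.
Wasting from the aeration tank: Q_w = V / θ_c = 101.8 / 14.3 = 7.119 m³/d.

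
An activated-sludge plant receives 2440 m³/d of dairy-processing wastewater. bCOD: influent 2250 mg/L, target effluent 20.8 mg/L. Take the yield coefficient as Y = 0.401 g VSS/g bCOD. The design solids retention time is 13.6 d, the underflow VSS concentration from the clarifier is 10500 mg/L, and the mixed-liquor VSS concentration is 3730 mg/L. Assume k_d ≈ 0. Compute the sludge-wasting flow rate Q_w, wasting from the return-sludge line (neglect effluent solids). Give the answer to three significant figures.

Q_w ≈ 208 m³/d

V·X = Y·Q·ΔS·θ_c gives V = 0.401 × 2440 × (2250 − 20.8) × 13.6 / 3730 = 7953 m³.
Q_w = (V·X)/(θ_c X_r) = 7953 × 3730 / (13.6 × 10500) = 207.7 m³/d.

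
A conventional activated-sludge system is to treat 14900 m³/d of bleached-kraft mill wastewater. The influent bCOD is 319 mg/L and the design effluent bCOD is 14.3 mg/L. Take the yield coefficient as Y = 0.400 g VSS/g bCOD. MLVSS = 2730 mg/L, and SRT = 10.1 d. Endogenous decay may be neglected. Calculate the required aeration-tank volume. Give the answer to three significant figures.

V ≈ 6720 m³

V·X = Y·Q·ΔS·θ_c gives V = 0.400 × 14900 × (319 − 14.3) × 10.1 / 2730 = 6719 m³.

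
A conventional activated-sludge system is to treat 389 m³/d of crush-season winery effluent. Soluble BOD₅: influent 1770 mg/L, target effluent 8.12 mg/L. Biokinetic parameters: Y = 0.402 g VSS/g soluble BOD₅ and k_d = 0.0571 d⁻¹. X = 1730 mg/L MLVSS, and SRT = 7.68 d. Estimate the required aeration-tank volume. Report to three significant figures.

From the SRT design equation V = Y Q (S₀−S) θ_c / [X (1 + k_d θ_c)] = 0.402 × 389 × (1770 − 8.12) × 7.68 / [1730 × (1 + 0.0571 × 7.68)] = 2.12×10^6 / 2489 = 850.3 m³.

V ≈ 850 m³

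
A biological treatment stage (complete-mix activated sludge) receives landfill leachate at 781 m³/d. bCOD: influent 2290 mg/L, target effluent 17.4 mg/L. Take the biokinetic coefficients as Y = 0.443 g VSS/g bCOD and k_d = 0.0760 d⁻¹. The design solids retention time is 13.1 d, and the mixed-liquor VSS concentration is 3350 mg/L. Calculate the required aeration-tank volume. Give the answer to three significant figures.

V ≈ 1540 m³

From the SRT design equation V = Y Q (S₀−S) θ_c / [X (1 + k_d θ_c)] = 0.443 × 781 × (2290 − 17.4) × 13.1 / [3350 × (1 + 0.0760 × 13.1)] = 1.03×10^7 / 6685 = 1541 m³.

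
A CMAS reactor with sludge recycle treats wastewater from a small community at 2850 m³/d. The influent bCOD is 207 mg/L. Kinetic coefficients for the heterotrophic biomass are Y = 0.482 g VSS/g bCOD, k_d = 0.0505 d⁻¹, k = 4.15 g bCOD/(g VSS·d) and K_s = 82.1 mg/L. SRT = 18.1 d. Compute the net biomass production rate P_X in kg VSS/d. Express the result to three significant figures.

P_X ≈ 145 kg VSS/d

Effluent substrate depends only on kinetics and SRT: S = K_s(1 + k_d θ_c) / [θ_c(Yk − k_d) − 1] = 82.1 × (1 + 0.0505 × 18.1) / [18.1 × (0.482 × 4.15 − 0.0505) − 1] = 157.1 / 34.29 = 4.583 mg/L.
Y_obs = Y / (1 + k_d θ_c) = 0.482 / (1 + 0.0505 × 18.1) = 0.482 / 1.914 = 0.2518.
Substrate removed = Q·(S₀ − S) = 2850 m³/d × (207 − 4.58) g/m³ = 5.77×10^5 g/d = 576.9 kg/d.
P_X = Y_obs · Q(S₀ − S) = 0.2518 × 576.9 = 145.3 kg VSS/d.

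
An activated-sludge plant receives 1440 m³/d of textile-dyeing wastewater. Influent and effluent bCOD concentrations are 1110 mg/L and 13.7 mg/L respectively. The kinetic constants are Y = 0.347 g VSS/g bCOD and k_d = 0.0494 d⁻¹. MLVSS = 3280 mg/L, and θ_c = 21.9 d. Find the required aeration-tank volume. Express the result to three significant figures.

From the SRT design equation V = Y Q (S₀−S) θ_c / [X (1 + k_d θ_c)] = 0.347 × 1440 × (1110 − 13.7) × 21.9 / [3280 × (1 + 0.0494 × 21.9)] = 1.2×10^7 / 6829 = 1757 m³.

V ≈ 1760 m³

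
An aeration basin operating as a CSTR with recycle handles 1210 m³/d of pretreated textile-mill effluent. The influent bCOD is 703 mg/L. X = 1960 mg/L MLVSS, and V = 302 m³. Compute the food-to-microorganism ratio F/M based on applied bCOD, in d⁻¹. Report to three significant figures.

F/M ≈ 1.44 d⁻¹

Food-to-microorganism ratio F/M = Q S₀ / (V X) = 1210 × 703 / (302.0 × 1960) = 1.437 d⁻¹.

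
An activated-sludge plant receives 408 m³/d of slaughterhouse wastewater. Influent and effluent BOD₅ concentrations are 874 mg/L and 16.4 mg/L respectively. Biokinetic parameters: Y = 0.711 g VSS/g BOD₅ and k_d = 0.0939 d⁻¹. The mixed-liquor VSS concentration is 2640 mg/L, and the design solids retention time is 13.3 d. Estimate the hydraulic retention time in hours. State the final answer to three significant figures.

Steady-state biomass mass balance: V·X·(1 + k_d·θ_c) = Y·Q·(S₀ − S)·θ_c, so V = 0.711 × 408 × (874 − 16.4) × 13.3 / [2640 × (1 + 0.0939 × 13.3)] = 3.31×10^6 / 5937 = 557.3 m³.
HRT = V/Q = 557.3 m³ / 408 m³·d⁻¹ = 1.366 d × 24 = 32.78 h.

τ ≈ 32.8 h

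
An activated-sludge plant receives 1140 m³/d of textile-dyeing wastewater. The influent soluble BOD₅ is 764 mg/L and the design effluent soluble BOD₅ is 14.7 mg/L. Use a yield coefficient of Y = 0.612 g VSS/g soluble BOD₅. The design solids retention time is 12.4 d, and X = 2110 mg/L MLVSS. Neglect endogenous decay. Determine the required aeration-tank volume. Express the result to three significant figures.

V ≈ 3070 m³

Biomass mass balance (decay neglected): V·X = Y·Q·(S₀ − S)·θ_c, so V = 0.612 × 1140 × (764 − 14.7) × 12.4 / 2110 = 3072 m³.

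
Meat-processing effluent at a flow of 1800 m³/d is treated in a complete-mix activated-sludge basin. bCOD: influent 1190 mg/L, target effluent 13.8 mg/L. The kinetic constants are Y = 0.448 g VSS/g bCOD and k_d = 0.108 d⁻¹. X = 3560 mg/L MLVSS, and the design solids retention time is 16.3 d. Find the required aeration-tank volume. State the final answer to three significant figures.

From the SRT design equation V = Y Q (S₀−S) θ_c / [X (1 + k_d θ_c)] = 0.448 × 1800 × (1190 − 13.8) × 16.3 / [3560 × (1 + 0.108 × 16.3)] = 1.55×10^7 / 9827 = 1573 m³.

V ≈ 1570 m³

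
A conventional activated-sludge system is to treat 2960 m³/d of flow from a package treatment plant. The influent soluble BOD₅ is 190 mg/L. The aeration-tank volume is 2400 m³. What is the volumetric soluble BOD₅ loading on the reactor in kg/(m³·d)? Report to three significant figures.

Applied soluble BOD₅ load per unit volume = Q·S₀/V = (2960 × 190/1000)/2400 = 0.2343 kg soluble BOD₅·m⁻³·d⁻¹.

L_v ≈ 0.234 kg soluble BOD₅/(m³·d)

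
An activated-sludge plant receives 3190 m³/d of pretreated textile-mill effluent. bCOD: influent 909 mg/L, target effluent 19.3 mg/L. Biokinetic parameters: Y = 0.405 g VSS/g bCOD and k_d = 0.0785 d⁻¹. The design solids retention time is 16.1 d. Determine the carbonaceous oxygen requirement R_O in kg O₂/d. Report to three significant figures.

R_O ≈ 2120 kg O₂/d

Observed yield with endogenous decay: Y_obs = Y / (1 + k_d·θ_c) = 0.405 / (1 + 0.0785 × 16.1) = 0.405 / 2.264 = 0.1789 g VSS/g bCOD.
Q·(S₀ − S) = 3190 × (909 − 19.3) × 10⁻³ = 2838 kg/d removed.
Biomass synthesised: P_X = Y_obs × 2838 = 507.7 kg VSS/d.
R_O = Q·(S₀ − S) − 1.42·P_X = 2838 − 1.42 × 507.7 = 2117 kg O₂/d.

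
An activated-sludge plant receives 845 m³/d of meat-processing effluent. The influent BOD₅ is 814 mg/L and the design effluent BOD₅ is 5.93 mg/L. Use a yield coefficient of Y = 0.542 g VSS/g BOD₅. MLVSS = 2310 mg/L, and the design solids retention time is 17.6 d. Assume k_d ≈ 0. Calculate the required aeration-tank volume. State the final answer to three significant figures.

V ≈ 2820 m³

Biomass mass balance (decay neglected): V·X = Y·Q·(S₀ − S)·θ_c, so V = 0.542 × 845 × (814 − 5.93) × 17.6 / 2310 = 2820 m³.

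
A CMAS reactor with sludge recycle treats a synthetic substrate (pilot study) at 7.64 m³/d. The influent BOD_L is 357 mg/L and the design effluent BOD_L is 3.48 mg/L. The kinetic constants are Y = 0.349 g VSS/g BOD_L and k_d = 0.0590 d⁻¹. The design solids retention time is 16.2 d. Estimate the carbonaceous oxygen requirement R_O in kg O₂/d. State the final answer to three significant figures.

R_O ≈ 2.02 kg O₂/d

Correct the yield for decay: Y_obs = Y/(1 + k_d θ_c) = 0.349 / (1 + 0.0590 × 16.2) = 0.349 / 1.956 = 0.1784.
Mass of BOD_L removed per day: Q(S₀ − S) = 7.64 × 353.5 g/m³ = 2.701 kg/d.
P_X = Y_obs·Q·(S₀ − S) = 0.1784 × 2.701 = 0.4820 kg VSS/d.
R_O = Q·ΔS − 1.42 P_X = 2.701 − 0.6844 = 2.017 kg O₂/d.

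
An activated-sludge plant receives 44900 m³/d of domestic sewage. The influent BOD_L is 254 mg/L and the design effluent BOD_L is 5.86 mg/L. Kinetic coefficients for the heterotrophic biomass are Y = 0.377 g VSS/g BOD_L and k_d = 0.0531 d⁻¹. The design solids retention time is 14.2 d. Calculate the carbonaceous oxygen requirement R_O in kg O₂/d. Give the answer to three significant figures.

The observed yield is Y_obs = Y/(1 + k_d·θ_c) = 0.377 / (1 + 0.0531 × 14.2) = 0.377 / 1.754 = 0.2149 g VSS per g BOD_L removed.
Substrate removed = Q·(S₀ − S) = 44900 m³/d × (254 − 5.86) g/m³ = 1.11×10^7 g/d = 11141 kg/d.
P_X = Y_obs·Q·(S₀ − S) = 0.2149 × 11141 = 2395 kg VSS/d.
R_O = Q·(S₀ − S) − 1.42·P_X = 11141 − 1.42 × 2395 = 7741 kg O₂/d.

R_O ≈ 7740 kg O₂/d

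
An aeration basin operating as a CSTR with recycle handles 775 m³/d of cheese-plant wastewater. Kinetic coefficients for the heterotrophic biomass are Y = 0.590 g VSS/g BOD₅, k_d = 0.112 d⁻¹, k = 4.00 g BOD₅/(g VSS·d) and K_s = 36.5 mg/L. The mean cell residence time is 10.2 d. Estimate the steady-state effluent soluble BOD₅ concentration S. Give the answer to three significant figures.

For a completely mixed reactor with recycle the Lawrence–McCarty relation gives S = K_s·(1 + k_d·θ_c) / [θ_c·(Y·k − k_d) − 1] = 36.5 × (1 + 0.112 × 10.2) / [10.2 × (0.590 × 4.00 − 0.112) − 1] = 78.20 / 21.93 = 3.566 mg/L.

S ≈ 3.57 mg/L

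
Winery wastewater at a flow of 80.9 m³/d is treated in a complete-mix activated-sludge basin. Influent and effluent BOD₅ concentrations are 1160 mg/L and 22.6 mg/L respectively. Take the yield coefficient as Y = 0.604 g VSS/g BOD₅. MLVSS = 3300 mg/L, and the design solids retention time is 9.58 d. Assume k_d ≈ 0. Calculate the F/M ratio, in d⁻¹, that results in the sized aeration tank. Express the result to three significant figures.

With k_d = 0 the design equation reduces to V = Y Q (S₀−S) θ_c / X = 0.604 × 80.9 × (1160 − 22.6) × 9.58 / 3300 = 161.3 m³.
F/M = Q·S₀ / (V·X) = 80.9 × 1160 / (161.3 × 3300) = 0.1763 g BOD₅·(g VSS·d)⁻¹.

F/M ≈ 0.176 d⁻¹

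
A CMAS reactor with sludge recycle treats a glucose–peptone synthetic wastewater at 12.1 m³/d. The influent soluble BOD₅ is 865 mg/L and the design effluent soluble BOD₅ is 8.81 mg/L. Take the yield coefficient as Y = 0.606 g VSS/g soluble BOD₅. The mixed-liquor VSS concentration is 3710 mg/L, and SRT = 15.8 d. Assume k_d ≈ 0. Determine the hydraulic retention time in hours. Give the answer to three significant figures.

V·X = Y·Q·ΔS·θ_c gives V = 0.606 × 12.1 × (865 − 8.81) × 15.8 / 3710 = 26.74 m³.
Hydraulic retention time τ = V/Q = 26.74 / 12.1 = 2.210 d = 53.03 h.

τ ≈ 53.0 h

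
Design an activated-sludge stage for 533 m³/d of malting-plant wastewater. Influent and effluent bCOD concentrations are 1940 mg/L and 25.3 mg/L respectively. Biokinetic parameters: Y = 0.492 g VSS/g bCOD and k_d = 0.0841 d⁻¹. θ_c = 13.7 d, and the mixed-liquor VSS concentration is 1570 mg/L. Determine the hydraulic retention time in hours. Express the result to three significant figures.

Rearranging the biomass balance for a CMAS with decay, V = Y·Q·ΔS·θ_c / [X·(1+k_d θ_c)] = 0.492 × 533 × (1940 − 25.3) × 13.7 / [1570 × (1 + 0.0841 × 13.7)] = 6.88×10^6 / 3379 = 2036 m³.
τ = V/Q = 2036/533 = 3.820 d, or 91.67 h.

τ ≈ 91.7 h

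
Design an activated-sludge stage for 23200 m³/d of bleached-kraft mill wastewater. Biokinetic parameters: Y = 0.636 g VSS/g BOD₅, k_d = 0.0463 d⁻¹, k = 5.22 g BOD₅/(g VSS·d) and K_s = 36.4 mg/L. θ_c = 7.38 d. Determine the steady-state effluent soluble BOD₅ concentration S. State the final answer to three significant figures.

From the Monod/SRT balance for a CMAS, S = K_s·(1+k_d θ_c)/[θ_c·(Y k − k_d) − 1] = 36.4 × (1 + 0.0463 × 7.38) / [7.38 × (0.636 × 5.22 − 0.0463) − 1] = 48.84 / 23.16 = 2.109 mg/L.

S ≈ 2.11 mg/L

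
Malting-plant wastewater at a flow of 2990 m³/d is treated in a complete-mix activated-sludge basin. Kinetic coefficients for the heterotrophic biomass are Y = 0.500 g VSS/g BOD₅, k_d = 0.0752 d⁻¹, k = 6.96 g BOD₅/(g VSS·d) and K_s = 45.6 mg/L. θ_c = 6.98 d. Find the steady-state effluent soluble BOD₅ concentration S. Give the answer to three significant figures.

Effluent substrate depends only on kinetics and SRT: S = K_s(1 + k_d θ_c) / [θ_c(Yk − k_d) − 1] = 45.6 × (1 + 0.0752 × 6.98) / [6.98 × (0.500 × 6.96 − 0.0752) − 1] = 69.54 / 22.77 = 3.054 mg/L.

S ≈ 3.05 mg/L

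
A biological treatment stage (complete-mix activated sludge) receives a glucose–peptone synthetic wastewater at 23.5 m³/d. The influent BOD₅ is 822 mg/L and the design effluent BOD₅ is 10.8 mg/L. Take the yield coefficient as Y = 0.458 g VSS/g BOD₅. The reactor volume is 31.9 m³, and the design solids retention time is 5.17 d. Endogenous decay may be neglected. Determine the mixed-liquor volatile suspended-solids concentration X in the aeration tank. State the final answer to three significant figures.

Without decay, X = Y Q (S₀−S) θ_c / V = 0.458 × 23.5 × (822 − 10.8) × 5.17 / 31.9 = 1415 mg/L.

X ≈ 1420 mg/L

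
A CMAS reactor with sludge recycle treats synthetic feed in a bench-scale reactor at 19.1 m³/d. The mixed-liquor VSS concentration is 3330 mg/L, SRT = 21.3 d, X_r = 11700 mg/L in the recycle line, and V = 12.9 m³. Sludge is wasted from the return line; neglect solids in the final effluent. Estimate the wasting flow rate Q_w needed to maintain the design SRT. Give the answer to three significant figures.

θ_c = V·X/(Q_w·X_r) when wasting from the recycle, so Q_w = V·X/(θ_c·X_r) = 12.90 × 3330 / (21.3 × 11700) = 0.1724 m³/d.

Q_w ≈ 0.172 m³/d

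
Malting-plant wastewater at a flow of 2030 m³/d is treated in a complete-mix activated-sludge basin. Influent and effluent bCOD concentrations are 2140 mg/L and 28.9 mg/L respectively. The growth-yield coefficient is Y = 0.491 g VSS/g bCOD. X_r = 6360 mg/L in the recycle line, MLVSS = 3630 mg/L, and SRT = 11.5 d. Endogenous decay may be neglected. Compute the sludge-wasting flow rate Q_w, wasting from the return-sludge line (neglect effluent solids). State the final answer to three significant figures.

Biomass mass balance (decay neglected): V·X = Y·Q·(S₀ − S)·θ_c, so V = 0.491 × 2030 × (2140 − 28.9) × 11.5 / 3630 = 6666 m³.
θ_c = V·X/(Q_w·X_r) when wasting from the recycle, so Q_w = V·X/(θ_c·X_r) = 6666 × 3630 / (11.5 × 6360) = 330.8 m³/d.

Q_w ≈ 331 m³/d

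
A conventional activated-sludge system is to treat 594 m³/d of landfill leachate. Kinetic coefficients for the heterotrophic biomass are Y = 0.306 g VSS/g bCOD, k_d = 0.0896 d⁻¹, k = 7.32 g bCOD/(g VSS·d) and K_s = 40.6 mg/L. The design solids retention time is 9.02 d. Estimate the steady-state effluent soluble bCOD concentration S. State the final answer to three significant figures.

S ≈ 3.99 mg/L

For a completely mixed reactor with recycle the Lawrence–McCarty relation gives S = K_s·(1 + k_d·θ_c) / [θ_c·(Y·k − k_d) − 1] = 40.6 × (1 + 0.0896 × 9.02) / [9.02 × (0.306 × 7.32 − 0.0896) − 1] = 73.41 / 18.40 = 3.991 mg/L.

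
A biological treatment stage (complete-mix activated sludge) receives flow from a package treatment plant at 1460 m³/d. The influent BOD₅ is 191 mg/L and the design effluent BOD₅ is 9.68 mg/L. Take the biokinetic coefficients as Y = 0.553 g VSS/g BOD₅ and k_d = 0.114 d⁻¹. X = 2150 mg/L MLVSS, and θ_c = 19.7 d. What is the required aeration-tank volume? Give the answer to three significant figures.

V ≈ 413 m³

Steady-state biomass mass balance: V·X·(1 + k_d·θ_c) = Y·Q·(S₀ − S)·θ_c, so V = 0.553 × 1460 × (191 − 9.68) × 19.7 / [2150 × (1 + 0.114 × 19.7)] = 2.88×10^6 / 6978 = 413.3 m³.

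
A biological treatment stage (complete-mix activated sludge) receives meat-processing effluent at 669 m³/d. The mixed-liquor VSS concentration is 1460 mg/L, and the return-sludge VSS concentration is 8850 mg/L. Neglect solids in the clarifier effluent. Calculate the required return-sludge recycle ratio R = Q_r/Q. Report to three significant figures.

Mass balance around the secondary clarifier (neglecting effluent solids): R = X / (X_r − X) = 1460 / (8850 − 1460) = 0.1976.

R ≈ 0.198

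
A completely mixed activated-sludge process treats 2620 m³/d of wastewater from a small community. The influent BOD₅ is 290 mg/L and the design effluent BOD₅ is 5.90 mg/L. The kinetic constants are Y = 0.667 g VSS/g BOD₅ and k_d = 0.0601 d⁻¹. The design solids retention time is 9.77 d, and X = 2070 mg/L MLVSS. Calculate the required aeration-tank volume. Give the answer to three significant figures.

Rearranging the biomass balance for a CMAS with decay, V = Y·Q·ΔS·θ_c / [X·(1+k_d θ_c)] = 0.667 × 2620 × (290 − 5.90) × 9.77 / [2070 × (1 + 0.0601 × 9.77)] = 4.85×10^6 / 3285 = 1476 m³.

V ≈ 1480 m³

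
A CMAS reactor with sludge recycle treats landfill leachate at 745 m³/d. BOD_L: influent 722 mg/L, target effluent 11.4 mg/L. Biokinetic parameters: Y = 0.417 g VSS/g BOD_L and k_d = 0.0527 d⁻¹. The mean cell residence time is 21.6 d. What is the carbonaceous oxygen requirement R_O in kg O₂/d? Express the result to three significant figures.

Correct the yield for decay: Y_obs = Y/(1 + k_d θ_c) = 0.417 / (1 + 0.0527 × 21.6) = 0.417 / 2.138 = 0.1950.
Mass of BOD_L removed per day: Q(S₀ − S) = 745 × 710.6 g/m³ = 529.4 kg/d.
P_X = Y_obs·Q·(S₀ − S) = 0.1950 × 529.4 = 103.2 kg VSS/d.
R_O = Q·ΔS − 1.42 P_X = 529.4 − 146.6 = 382.8 kg O₂/d.

R_O ≈ 383 kg O₂/d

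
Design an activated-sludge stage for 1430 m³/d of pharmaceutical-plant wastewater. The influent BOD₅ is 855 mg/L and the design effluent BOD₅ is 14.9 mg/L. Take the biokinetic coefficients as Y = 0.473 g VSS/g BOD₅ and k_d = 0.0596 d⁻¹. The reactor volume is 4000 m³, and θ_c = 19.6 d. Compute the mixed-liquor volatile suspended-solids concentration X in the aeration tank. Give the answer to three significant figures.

From V·X·(1 + k_d·θ_c) = Y·Q·(S₀ − S)·θ_c: X = 0.473 × 1430 × (855 − 14.9) × 19.6 / [4000 × (1 + 0.0596 × 19.6)] = 1284 mg/L.

X ≈ 1280 mg/L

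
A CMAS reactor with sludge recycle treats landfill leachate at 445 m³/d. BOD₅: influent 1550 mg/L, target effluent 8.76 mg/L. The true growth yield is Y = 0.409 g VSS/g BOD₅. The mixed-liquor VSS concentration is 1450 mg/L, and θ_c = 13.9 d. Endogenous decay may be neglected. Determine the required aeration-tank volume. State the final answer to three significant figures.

V ≈ 2690 m³

V·X = Y·Q·ΔS·θ_c gives V = 0.409 × 445 × (1550 − 8.76) × 13.9 / 1450 = 2689 m³.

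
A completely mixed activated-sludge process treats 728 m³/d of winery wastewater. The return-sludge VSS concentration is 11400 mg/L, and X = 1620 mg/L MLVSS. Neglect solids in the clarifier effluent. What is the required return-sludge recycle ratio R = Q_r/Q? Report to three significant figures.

R = Q_r/Q = X/(X_r − X) = 1620 / (11400 − 1620) = 0.1656.

R ≈ 0.166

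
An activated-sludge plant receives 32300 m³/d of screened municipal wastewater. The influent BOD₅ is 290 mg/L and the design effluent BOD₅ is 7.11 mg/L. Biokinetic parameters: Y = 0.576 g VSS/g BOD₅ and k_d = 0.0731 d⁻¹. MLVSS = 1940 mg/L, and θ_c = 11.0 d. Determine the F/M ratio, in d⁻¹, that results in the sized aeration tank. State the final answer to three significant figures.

F/M ≈ 0.292 d⁻¹

Rearranging the biomass balance for a CMAS with decay, V = Y·Q·ΔS·θ_c / [X·(1+k_d θ_c)] = 0.576 × 32300 × (290 − 7.11) × 11.0 / [1940 × (1 + 0.0731 × 11.0)] = 5.79×10^7 / 3500 = 16541 m³.
F/M = applied load / biomass = Q·S₀/(V·X) = 32300 × 290 / (16541 × 1940) = 0.2919 d⁻¹.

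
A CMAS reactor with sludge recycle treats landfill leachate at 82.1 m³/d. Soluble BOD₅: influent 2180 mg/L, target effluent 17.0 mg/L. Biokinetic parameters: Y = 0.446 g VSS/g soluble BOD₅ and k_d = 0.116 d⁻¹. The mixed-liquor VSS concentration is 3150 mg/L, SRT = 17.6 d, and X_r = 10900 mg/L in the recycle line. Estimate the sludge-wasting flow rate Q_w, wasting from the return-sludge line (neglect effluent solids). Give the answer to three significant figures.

Rearranging the biomass balance for a CMAS with decay, V = Y·Q·ΔS·θ_c / [X·(1+k_d θ_c)] = 0.446 × 82.1 × (2180 − 17.0) × 17.6 / [3150 × (1 + 0.116 × 17.6)] = 1.39×10^6 / 9581 = 145.5 m³.
Wasting from the return line (neglecting effluent solids): Q_w = V·X / (θ_c·X_r) = 145.5 × 3150 / (17.6 × 10900) = 2.389 m³/d.

Q_w ≈ 2.39 m³/d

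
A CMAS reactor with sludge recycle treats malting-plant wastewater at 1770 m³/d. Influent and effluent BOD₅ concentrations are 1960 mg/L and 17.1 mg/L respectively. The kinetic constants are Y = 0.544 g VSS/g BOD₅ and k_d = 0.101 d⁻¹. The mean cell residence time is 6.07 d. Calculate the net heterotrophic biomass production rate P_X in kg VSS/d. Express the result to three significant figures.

The observed yield is Y_obs = Y/(1 + k_d·θ_c) = 0.544 / (1 + 0.101 × 6.07) = 0.544 / 1.613 = 0.3372 g VSS per g BOD₅ removed.
ΔS = 1960 − 17.1 = 1943 mg/L, so the substrate removal rate is 1770 × 1943/1000 = 3439 kg BOD₅/d.
Biomass produced: P_X = Y_obs·Q·ΔS = 0.3372 × 3439 ≈ 1160 kg VSS/d.

P_X ≈ 1160 kg VSS/d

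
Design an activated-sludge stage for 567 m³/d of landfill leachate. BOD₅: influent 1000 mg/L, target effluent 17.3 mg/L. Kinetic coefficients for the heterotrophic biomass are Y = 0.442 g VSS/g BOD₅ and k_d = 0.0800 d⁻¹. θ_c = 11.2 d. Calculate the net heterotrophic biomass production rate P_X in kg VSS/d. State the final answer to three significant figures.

P_X ≈ 130 kg VSS/d

Y_obs = Y / (1 + k_d θ_c) = 0.442 / (1 + 0.0800 × 11.2) = 0.442 / 1.896 = 0.2331.
ΔS = 1000 − 17.3 = 982.7 mg/L, so the substrate removal rate is 567 × 982.7/1000 = 557.2 kg BOD₅/d.
Net biomass production P_X = Y_obs × Q·(S₀ − S) = 0.2331 × 557.2 = 129.9 kg VSS/d.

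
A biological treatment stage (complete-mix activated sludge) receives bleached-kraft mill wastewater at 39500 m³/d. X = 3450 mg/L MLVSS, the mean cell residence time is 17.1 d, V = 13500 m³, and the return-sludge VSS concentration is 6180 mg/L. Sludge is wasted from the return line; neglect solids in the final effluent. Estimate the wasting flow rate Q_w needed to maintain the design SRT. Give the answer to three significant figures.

Q_w = (V·X)/(θ_c X_r) = 13500 × 3450 / (17.1 × 6180) = 440.7 m³/d.

Q_w ≈ 441 m³/d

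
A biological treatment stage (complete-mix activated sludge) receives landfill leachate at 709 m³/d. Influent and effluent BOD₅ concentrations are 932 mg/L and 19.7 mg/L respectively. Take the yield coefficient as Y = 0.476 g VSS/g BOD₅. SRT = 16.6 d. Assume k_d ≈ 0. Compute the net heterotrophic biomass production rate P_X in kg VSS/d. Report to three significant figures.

P_X ≈ 308 kg VSS/d

No decay correction is needed, so Y_obs = Y = 0.476.
Q·(S₀ − S) = 709 × (932 − 19.7) × 10⁻³ = 646.8 kg/d removed.
So the net sludge growth is P_X = 0.4760 × 646.8 = 307.9 kg VSS/d.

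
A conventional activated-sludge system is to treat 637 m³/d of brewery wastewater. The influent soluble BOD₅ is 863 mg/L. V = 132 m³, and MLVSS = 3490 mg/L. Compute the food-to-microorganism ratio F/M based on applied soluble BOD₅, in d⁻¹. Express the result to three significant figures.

Food-to-microorganism ratio F/M = Q S₀ / (V X) = 637 × 863 / (132.0 × 3490) = 1.193 d⁻¹.

F/M ≈ 1.19 d⁻¹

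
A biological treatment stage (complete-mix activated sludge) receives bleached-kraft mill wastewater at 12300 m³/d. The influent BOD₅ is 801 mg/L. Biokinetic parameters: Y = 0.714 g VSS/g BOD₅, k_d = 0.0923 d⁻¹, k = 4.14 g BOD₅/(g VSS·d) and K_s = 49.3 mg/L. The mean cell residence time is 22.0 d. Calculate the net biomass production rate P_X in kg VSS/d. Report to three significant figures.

P_X ≈ 2310 kg VSS/d

From the Monod/SRT balance for a CMAS, S = K_s·(1+k_d θ_c)/[θ_c·(Y k − k_d) − 1] = 49.3 × (1 + 0.0923 × 22.0) / [22.0 × (0.714 × 4.14 − 0.0923) − 1] = 149.4 / 62.00 = 2.410 mg/L.
Observed yield with endogenous decay: Y_obs = Y / (1 + k_d·θ_c) = 0.714 / (1 + 0.0923 × 22.0) = 0.714 / 3.031 = 0.2356 g VSS/g BOD₅.
Substrate removed = Q·(S₀ − S) = 12300 m³/d × (801 − 2.41) g/m³ = 9.82×10^6 g/d = 9823 kg/d.
P_X = Y_obs · Q(S₀ − S) = 0.2356 × 9823 = 2314 kg VSS/d.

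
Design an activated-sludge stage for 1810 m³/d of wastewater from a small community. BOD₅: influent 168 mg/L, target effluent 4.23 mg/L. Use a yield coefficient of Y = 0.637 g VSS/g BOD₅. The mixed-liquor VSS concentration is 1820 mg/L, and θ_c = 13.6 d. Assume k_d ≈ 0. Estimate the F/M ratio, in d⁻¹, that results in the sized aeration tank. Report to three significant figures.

V·X = Y·Q·ΔS·θ_c gives V = 0.637 × 1810 × (168 − 4.23) × 13.6 / 1820 = 1411 m³.
Food-to-microorganism ratio F/M = Q S₀ / (V X) = 1810 × 168 / (1411 × 1820) = 0.1184 d⁻¹.

F/M ≈ 0.118 d⁻¹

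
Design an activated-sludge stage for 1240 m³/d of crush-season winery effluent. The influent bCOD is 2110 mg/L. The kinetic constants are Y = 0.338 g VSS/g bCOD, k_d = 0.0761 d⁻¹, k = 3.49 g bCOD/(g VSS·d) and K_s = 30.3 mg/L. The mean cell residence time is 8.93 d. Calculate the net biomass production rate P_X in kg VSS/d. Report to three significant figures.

For a completely mixed reactor with recycle the Lawrence–McCarty relation gives S = K_s·(1 + k_d·θ_c) / [θ_c·(Y·k − k_d) − 1] = 30.3 × (1 + 0.0761 × 8.93) / [8.93 × (0.338 × 3.49 − 0.0761) − 1] = 50.89 / 8.854 = 5.748 mg/L.
Y_obs = Y / (1 + k_d θ_c) = 0.338 / (1 + 0.0761 × 8.93) = 0.338 / 1.680 = 0.2012.
ΔS = 2110 − 5.75 = 2104 mg/L, so the substrate removal rate is 1240 × 2104/1000 = 2609 kg bCOD/d.
P_X = Y_obs · Q(S₀ − S) = 0.2012 × 2609 = 525.1 kg VSS/d.

P_X ≈ 525 kg VSS/d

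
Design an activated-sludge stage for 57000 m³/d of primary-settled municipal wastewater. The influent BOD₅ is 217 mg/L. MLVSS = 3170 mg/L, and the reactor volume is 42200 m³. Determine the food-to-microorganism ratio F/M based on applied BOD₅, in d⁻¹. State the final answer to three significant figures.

F/M = Q·S₀ / (V·X) = 57000 × 217 / (42200 × 3170) = 0.09246 g BOD₅·(g VSS·d)⁻¹.

F/M ≈ 0.0925 d⁻¹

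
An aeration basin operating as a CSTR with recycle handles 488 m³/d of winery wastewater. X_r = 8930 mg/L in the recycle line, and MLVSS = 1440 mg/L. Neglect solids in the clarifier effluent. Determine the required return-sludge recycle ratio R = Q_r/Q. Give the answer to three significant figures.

R = Q_r/Q = X/(X_r − X) = 1440 / (8930 − 1440) = 0.1923.

R ≈ 0.192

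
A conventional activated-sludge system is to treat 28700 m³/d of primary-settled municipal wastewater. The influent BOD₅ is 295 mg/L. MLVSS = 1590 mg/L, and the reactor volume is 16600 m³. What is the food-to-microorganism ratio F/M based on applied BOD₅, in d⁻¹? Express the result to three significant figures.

F/M = Q·S₀ / (V·X) = 28700 × 295 / (16600 × 1590) = 0.3208 g BOD₅·(g VSS·d)⁻¹.

F/M ≈ 0.321 d⁻¹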